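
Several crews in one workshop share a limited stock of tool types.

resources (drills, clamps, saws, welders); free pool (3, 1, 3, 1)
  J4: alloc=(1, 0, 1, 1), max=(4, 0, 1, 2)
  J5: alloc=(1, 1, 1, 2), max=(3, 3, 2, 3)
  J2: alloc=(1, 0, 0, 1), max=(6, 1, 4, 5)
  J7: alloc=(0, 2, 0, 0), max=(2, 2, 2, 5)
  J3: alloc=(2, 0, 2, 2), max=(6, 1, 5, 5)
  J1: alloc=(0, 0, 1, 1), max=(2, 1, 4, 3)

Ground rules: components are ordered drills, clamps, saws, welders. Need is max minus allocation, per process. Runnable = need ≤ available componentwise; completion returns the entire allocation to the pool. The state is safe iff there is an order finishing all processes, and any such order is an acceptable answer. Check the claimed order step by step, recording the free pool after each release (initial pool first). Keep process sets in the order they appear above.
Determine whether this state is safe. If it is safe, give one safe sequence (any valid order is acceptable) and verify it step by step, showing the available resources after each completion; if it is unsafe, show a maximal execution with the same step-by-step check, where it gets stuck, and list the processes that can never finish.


SAFE — a valid safe sequence is J4, J1, J3, J2, J7, J5.
Key observation: the first exact fit in this order is J4 — it needs (3, 0, 0, 1) with (3, 1, 3, 1) free, meeting a requested resource to the last unit.
Step-by-step check:
  pool = (3, 1, 3, 1)
  run J4 (needs (3, 0, 0, 1), free (3, 1, 3, 1)); after release of (1, 0, 1, 1) the pool is (4, 1, 4, 2)
  run J1 (needs (2, 1, 3, 2), free (4, 1, 4, 2)); after release of (0, 0, 1, 1) the pool is (4, 1, 5, 3)
  run J3 (needs (4, 1, 3, 3), free (4, 1, 5, 3)); after release of (2, 0, 2, 2) the pool is (6, 1, 7, 5)
  run J2 (needs (5, 1, 4, 4), free (6, 1, 7, 5)); after release of (1, 0, 0, 1) the pool is (7, 1, 7, 6)
  run J7 (needs (2, 0, 2, 5), free (7, 1, 7, 6)); after release of (0, 2, 0, 0) the pool is (7, 3, 7, 6)
  run J5 (needs (2, 2, 1, 1), free (7, 3, 7, 6)); after release of (1, 1, 1, 2) the pool is (8, 4, 8, 8)


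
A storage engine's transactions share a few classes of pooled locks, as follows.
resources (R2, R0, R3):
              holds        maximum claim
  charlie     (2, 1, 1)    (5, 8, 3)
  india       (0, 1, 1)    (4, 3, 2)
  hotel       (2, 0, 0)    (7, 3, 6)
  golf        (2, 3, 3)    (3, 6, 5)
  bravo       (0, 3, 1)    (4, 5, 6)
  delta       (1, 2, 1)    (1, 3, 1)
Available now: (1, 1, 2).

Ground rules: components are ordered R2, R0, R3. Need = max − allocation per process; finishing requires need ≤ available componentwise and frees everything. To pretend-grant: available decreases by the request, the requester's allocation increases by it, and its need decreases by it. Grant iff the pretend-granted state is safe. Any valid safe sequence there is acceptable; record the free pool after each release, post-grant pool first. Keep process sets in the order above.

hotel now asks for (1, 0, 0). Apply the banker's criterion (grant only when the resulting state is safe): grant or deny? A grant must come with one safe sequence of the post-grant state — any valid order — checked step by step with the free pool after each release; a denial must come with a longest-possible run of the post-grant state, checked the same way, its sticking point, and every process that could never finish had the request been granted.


DENY: after the grant no complete ordering would exist.
Key observation: after delta, golf the pool peaks at (3, 6, 6), and each blocked process is short somewhere: charlie on R0; india on R2; hotel on R2; bravo on R2.
On the post-grant state, delta, golf is a maximal run — nothing extends it. Check, step by step:
  pool = (0, 1, 2)
  delta: need (0, 1, 0) fits (0, 1, 2); releases (1, 2, 1), pool now (1, 3, 3)
  golf: need (1, 3, 2) fits (1, 3, 3); releases (2, 3, 3), pool now (3, 6, 6)
  blocked: charlie wants (3, 7, 2), pool (3, 6, 6) — not enough R0
  blocked: india wants (4, 2, 1), pool (3, 6, 6) — not enough R2
  blocked: hotel wants (4, 3, 6), pool (3, 6, 6) — not enough R2
  blocked: bravo wants (4, 2, 5), pool (3, 6, 6) — not enough R2
Processes that could never finish after the grant: charlie, india, hotel and bravo.


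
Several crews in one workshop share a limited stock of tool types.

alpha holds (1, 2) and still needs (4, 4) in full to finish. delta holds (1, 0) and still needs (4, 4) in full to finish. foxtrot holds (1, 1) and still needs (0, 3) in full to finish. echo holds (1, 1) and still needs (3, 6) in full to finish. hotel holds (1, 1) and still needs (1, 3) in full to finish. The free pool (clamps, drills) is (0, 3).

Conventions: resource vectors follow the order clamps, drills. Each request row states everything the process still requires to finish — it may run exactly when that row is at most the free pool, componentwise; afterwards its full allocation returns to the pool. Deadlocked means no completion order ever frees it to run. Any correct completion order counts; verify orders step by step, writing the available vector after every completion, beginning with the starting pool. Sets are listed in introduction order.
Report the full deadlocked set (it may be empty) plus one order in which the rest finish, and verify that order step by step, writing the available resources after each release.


Deadlocked set: alpha, delta and echo.
Key observation: even finishing foxtrot, hotel leaves just (2, 5) free — too little clamps for any of the remaining processes.
A valid finishing order for the others: foxtrot, hotel. Walking it through:
  pool = (0, 3)
  foxtrot needs (0, 3) <= (0, 3) -> finishes; pool += (1, 1) = (1, 4)
  hotel needs (1, 3) <= (1, 4) -> finishes; pool += (1, 1) = (2, 5)
The blocked processes can never fit:
  alpha still needs (4, 4) but only (2, 5) is free — short on clamps
  delta still needs (4, 4) but only (2, 5) is free — short on clamps
  echo still needs (3, 6) but only (2, 5) is free — short on clamps and drills


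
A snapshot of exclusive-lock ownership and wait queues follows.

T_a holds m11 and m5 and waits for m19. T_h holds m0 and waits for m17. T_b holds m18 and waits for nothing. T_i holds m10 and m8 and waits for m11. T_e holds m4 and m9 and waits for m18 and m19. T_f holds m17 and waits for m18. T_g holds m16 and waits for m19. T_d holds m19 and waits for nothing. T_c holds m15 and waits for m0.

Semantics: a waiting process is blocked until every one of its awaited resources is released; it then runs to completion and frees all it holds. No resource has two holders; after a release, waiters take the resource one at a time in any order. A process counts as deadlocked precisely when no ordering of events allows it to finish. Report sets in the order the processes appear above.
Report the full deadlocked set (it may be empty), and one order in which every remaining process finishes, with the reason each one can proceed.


The deadlocked set is empty.
Key observation: all waits point, directly or indirectly, at processes that can finish, so nothing is permanently blocked.
One completion order for the rest: T_d, T_b, T_a, T_e, T_f, T_h, T_g, T_i, T_c.
Check, step by step:
  T_d waits on nothing -> runs at once and releases m19
  T_b waits on nothing -> runs at once and releases m18
  run T_a (all its waits — m19 — are resolved); releases m11 and m5
  run T_e (all its waits — m18 and m19 — are resolved); releases m4 and m9
  run T_f (all its waits — m18 — are resolved); releases m17
  run T_h (all its waits — m17 — are resolved); releases m0
  run T_g (all its waits — m19 — are resolved); releases m16
  run T_i (all its waits — m11 — are resolved); releases m10 and m8
  run T_c (all its waits — m0 — are resolved); releases m15


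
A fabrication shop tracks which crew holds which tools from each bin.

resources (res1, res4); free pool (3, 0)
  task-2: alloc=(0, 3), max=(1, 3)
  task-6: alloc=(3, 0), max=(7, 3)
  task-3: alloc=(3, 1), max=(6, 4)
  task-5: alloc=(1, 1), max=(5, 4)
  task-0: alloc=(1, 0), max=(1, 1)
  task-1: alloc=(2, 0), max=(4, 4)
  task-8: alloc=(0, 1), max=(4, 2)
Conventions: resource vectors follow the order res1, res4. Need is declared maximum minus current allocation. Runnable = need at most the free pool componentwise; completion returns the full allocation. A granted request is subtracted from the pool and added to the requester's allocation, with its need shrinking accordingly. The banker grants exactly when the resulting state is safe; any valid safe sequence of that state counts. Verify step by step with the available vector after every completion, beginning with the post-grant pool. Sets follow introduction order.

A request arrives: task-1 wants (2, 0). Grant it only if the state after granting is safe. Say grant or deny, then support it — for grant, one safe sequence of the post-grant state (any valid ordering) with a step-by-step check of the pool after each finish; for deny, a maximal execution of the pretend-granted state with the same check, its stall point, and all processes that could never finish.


DENY: after the grant no complete ordering would exist.
Key observation: after task-2, task-0 the pool peaks at (2, 3), and each blocked process is short somewhere: task-6 on res1; task-3 on res1; task-5 on res1; task-1 on res4; task-8 on res1.
On the post-grant state, task-2, task-0 is a maximal run — nothing extends it. Verifying each step:
  pool = (1, 0)
  run task-2 (needs (1, 0), free (1, 0)); after release of (0, 3) the pool is (1, 3)
  run task-0 (needs (0, 1), free (1, 3)); after release of (1, 0) the pool is (2, 3)
  blocked: task-6 wants (4, 3), pool (2, 3) — not enough res1
  blocked: task-3 wants (3, 3), pool (2, 3) — not enough res1
  blocked: task-5 wants (4, 3), pool (2, 3) — not enough res1
  blocked: task-1 wants (0, 4), pool (2, 3) — not enough res4
  blocked: task-8 wants (4, 1), pool (2, 3) — not enough res1
Processes that could never finish after the grant: task-6, task-3, task-5, task-1 and task-8.


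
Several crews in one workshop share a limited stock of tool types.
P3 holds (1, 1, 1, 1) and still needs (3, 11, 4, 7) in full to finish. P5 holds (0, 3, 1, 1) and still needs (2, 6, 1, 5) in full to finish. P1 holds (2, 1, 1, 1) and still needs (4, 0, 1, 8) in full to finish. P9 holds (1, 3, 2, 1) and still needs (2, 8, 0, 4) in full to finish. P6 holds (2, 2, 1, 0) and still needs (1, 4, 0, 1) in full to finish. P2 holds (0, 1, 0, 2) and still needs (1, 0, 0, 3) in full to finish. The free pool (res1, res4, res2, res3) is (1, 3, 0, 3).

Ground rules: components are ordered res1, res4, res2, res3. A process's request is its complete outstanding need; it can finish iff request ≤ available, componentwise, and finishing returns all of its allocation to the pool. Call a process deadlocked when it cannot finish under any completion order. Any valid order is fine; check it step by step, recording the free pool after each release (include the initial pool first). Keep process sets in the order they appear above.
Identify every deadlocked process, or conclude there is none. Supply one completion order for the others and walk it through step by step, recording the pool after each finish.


No process is deadlocked.
Key observation: no deadlock: P2 fits now, and the freed resources carry the rest through.
The rest can finish in the order P2, P6, P5, P9, P3, P1. Walking it through:
  pool = (1, 3, 0, 3)
  P2: need (1, 0, 0, 3) fits (1, 3, 0, 3); releases (0, 1, 0, 2), pool now (1, 4, 0, 5)
  P6: need (1, 4, 0, 1) fits (1, 4, 0, 5); releases (2, 2, 1, 0), pool now (3, 6, 1, 5)
  P5: need (2, 6, 1, 5) fits (3, 6, 1, 5); releases (0, 3, 1, 1), pool now (3, 9, 2, 6)
  P9: need (2, 8, 0, 4) fits (3, 9, 2, 6); releases (1, 3, 2, 1), pool now (4, 12, 4, 7)
  P3: need (3, 11, 4, 7) fits (4, 12, 4, 7); releases (1, 1, 1, 1), pool now (5, 13, 5, 8)
  P1: need (4, 0, 1, 8) fits (5, 13, 5, 8); releases (2, 1, 1, 1), pool now (7, 14, 6, 9)


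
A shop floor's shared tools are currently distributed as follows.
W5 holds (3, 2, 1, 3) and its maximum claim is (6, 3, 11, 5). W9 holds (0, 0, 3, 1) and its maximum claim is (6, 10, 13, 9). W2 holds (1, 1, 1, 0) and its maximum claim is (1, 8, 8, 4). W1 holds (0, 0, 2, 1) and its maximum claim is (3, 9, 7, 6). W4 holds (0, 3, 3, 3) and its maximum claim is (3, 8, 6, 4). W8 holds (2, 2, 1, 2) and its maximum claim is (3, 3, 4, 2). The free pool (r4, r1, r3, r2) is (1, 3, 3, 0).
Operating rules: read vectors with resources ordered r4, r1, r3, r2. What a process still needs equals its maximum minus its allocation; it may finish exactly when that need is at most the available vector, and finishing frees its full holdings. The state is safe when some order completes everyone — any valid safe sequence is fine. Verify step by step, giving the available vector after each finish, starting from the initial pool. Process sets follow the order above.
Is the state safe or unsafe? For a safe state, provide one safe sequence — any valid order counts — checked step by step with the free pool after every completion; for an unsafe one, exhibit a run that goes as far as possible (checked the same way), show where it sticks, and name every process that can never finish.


SAFE, for example via the order W8, W4, W2, W1, W5, W9.
Key observation: the order's first zero-slack moment is W8 ((1, 1, 3, 0) needed, (1, 3, 3, 0) free — a requested resource with nothing to spare).
Walking it through:
  pool = (1, 3, 3, 0)
  W8 needs (1, 1, 3, 0) <= (1, 3, 3, 0) -> finishes; pool += (2, 2, 1, 2) = (3, 5, 4, 2)
  W4 needs (3, 5, 3, 1) <= (3, 5, 4, 2) -> finishes; pool += (0, 3, 3, 3) = (3, 8, 7, 5)
  W2 needs (0, 7, 7, 4) <= (3, 8, 7, 5) -> finishes; pool += (1, 1, 1, 0) = (4, 9, 8, 5)
  W1 needs (3, 9, 5, 5) <= (4, 9, 8, 5) -> finishes; pool += (0, 0, 2, 1) = (4, 9, 10, 6)
  W5 needs (3, 1, 10, 2) <= (4, 9, 10, 6) -> finishes; pool += (3, 2, 1, 3) = (7, 11, 11, 9)
  W9 needs (6, 10, 10, 8) <= (7, 11, 11, 9) -> finishes; pool += (0, 0, 3, 1) = (7, 11, 14, 10)


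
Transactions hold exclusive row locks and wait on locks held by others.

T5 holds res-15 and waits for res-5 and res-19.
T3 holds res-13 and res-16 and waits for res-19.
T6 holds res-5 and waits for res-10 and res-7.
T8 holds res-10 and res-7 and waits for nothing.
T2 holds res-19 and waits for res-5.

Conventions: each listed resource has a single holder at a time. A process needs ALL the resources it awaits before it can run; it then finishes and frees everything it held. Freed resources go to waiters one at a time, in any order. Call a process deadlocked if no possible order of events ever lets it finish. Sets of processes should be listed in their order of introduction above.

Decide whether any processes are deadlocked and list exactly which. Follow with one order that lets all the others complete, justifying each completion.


No process is deadlocked.
Key observation: all waits point, directly or indirectly, at processes that can finish, so nothing is permanently blocked.
A valid finishing order for the others: T8, T6, T2, T5, T3.
Verifying each step:
  T8: no waits; runs immediately, freeing res-10 and res-7
  T6: everything it awaited (res-10 and res-7) is free; runs, freeing res-5
  T2: everything it awaited (res-5) is free; runs, freeing res-19
  T5: everything it awaited (res-5 and res-19) is free; runs, freeing res-15
  T3: everything it awaited (res-19) is free; runs, freeing res-13 and res-16


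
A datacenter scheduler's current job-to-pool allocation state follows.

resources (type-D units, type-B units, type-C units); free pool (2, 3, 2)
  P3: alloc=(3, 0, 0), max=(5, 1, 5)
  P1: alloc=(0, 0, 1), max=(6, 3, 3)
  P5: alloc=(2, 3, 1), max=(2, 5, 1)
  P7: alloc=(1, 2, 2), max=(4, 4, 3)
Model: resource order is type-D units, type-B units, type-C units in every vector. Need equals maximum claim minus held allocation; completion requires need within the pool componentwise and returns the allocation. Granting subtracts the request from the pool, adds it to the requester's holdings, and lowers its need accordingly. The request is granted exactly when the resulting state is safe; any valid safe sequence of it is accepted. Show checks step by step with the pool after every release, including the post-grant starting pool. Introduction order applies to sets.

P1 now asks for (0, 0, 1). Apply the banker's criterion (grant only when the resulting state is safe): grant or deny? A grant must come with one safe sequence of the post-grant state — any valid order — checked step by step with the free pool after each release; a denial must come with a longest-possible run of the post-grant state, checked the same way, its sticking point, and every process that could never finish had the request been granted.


DENY: after the grant no complete ordering would exist.
Key observation: after P5, P7 the pool peaks at (5, 8, 4), and each blocked process is short somewhere: P3 on type-C units; P1 on type-D units.
On the post-grant state, P5, P7 is a maximal run — nothing extends it. Verifying each step:
  pool = (2, 3, 1)
  P5: need (0, 2, 0) fits (2, 3, 1); releases (2, 3, 1), pool now (4, 6, 2)
  P7: need (3, 2, 1) fits (4, 6, 2); releases (1, 2, 2), pool now (5, 8, 4)
  P3 still needs (2, 1, 5) but only (5, 8, 4) is free — short on type-C units
  P1 still needs (6, 3, 1) but only (5, 8, 4) is free — short on type-D units
Post-grant, the permanently blocked set is P3 and P1.


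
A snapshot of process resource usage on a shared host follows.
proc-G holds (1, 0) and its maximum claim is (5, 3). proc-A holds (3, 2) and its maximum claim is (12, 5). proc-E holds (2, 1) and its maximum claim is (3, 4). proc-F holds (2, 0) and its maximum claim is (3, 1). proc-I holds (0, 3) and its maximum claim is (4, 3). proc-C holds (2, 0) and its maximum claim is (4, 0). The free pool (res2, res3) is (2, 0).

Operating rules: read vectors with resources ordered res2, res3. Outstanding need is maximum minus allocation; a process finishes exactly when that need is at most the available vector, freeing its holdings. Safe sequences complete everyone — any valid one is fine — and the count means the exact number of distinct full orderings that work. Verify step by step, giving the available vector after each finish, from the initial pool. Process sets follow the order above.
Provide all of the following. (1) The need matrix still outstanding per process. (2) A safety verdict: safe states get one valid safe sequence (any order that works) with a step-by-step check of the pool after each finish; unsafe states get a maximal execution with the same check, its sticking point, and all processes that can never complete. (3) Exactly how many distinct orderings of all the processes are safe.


(1) Outstanding need per process (order res2, res3):
  proc-G: (4, 3)
  proc-A: (9, 3)
  proc-E: (1, 3)
  proc-F: (1, 1)
  proc-I: (4, 0)
  proc-C: (2, 0)
(2) SAFE — a valid safe sequence is proc-C, proc-I, proc-F, proc-E, proc-G, proc-A.
Key observation: the order's first zero-slack moment is proc-C ((2, 0) needed, (2, 0) free — a requested resource with nothing to spare).
Check, step by step:
  pool = (2, 0)
  proc-C: need (2, 0) fits (2, 0); releases (2, 0), pool now (4, 0)
  proc-I: need (4, 0) fits (4, 0); releases (0, 3), pool now (4, 3)
  proc-F: need (1, 1) fits (4, 3); releases (2, 0), pool now (6, 3)
  proc-E: need (1, 3) fits (6, 3); releases (2, 1), pool now (8, 4)
  proc-G: need (4, 3) fits (8, 4); releases (1, 0), pool now (9, 4)
  proc-A: need (9, 3) fits (9, 4); releases (3, 2), pool now (12, 6)
(3) Precisely 6 of the possible complete orderings are safe sequences.


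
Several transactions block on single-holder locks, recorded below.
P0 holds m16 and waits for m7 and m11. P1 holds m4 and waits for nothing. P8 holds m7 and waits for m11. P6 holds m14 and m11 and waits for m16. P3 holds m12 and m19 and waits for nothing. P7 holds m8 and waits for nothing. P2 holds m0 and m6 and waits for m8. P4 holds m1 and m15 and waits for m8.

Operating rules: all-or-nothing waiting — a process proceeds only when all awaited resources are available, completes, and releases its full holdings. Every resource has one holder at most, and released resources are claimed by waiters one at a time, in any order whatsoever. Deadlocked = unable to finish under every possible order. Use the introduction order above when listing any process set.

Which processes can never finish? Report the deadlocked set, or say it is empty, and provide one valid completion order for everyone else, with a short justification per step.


The deadlocked set is P0, P8 and P6.
Key observation: nobody on the ring P0 -> P8 -> P6 -> P0 can start until another member finishes, which never happens; no other process is dragged down with it.
One completion order for the rest: P7, P3, P2, P1, P4.
Check, step by step:
  P7: no waits; runs immediately, freeing m8
  P3: no waits; runs immediately, freeing m12 and m19
  P2: everything it awaited (m8) is free; runs, freeing m0 and m6
  P1: no waits; runs immediately, freeing m4
  P4: everything it awaited (m8) is free; runs, freeing m1 and m15


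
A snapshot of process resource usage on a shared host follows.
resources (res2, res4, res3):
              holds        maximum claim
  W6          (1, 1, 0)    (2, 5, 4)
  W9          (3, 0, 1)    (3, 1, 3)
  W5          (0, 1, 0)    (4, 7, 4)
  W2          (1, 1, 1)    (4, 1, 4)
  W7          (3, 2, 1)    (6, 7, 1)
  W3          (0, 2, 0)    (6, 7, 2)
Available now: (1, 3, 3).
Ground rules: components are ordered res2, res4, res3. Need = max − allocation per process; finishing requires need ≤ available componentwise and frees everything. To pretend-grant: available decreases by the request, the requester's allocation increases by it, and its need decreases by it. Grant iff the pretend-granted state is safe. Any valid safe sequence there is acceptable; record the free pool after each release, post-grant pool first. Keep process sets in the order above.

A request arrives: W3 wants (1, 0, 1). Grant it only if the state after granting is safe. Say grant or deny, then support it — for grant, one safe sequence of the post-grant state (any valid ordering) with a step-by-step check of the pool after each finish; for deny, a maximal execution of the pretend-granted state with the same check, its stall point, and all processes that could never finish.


GRANT: granting preserves safety; a valid post-grant sequence is W9, W2, W6, W7, W5, W3.
Key observation: (0, 3, 2) free after granting still covers W9 first, and each release covers the next.
Verifying the post-grant state step by step:
  pool = (0, 3, 2)
  run W9 (needs (0, 1, 2), free (0, 3, 2)); after release of (3, 0, 1) the pool is (3, 3, 3)
  run W2 (needs (3, 0, 3), free (3, 3, 3)); after release of (1, 1, 1) the pool is (4, 4, 4)
  run W6 (needs (1, 4, 4), free (4, 4, 4)); after release of (1, 1, 0) the pool is (5, 5, 4)
  run W7 (needs (3, 5, 0), free (5, 5, 4)); after release of (3, 2, 1) the pool is (8, 7, 5)
  run W5 (needs (4, 6, 4), free (8, 7, 5)); after release of (0, 1, 0) the pool is (8, 8, 5)
  run W3 (needs (5, 5, 1), free (8, 8, 5)); after release of (1, 2, 1) the pool is (9, 10, 6)


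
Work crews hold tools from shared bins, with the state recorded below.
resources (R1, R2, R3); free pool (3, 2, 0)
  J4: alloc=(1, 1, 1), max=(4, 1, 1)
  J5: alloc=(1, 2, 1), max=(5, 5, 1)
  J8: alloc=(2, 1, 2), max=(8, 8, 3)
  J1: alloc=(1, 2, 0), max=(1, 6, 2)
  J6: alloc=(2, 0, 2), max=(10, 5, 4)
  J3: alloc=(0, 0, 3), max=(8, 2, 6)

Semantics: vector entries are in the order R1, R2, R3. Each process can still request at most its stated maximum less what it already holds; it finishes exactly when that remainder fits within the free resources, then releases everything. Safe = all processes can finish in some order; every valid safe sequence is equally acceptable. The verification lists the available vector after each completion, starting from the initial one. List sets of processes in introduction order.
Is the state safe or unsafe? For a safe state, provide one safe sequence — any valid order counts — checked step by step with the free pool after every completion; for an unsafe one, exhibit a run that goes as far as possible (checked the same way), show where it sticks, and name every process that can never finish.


SAFE — a valid safe sequence is J4, J5, J1, J8, J3, J6.
Key observation: J4 marks the first exact bind of the order: its need (3, 0, 0) fits the free (3, 2, 0) with zero slack on a requested resource.
Walking it through:
  pool = (3, 2, 0)
  J4: need (3, 0, 0) fits (3, 2, 0); releases (1, 1, 1), pool now (4, 3, 1)
  J5: need (4, 3, 0) fits (4, 3, 1); releases (1, 2, 1), pool now (5, 5, 2)
  J1: need (0, 4, 2) fits (5, 5, 2); releases (1, 2, 0), pool now (6, 7, 2)
  J8: need (6, 7, 1) fits (6, 7, 2); releases (2, 1, 2), pool now (8, 8, 4)
  J3: need (8, 2, 3) fits (8, 8, 4); releases (0, 0, 3), pool now (8, 8, 7)
  J6: need (8, 5, 2) fits (8, 8, 7); releases (2, 0, 2), pool now (10, 8, 9)


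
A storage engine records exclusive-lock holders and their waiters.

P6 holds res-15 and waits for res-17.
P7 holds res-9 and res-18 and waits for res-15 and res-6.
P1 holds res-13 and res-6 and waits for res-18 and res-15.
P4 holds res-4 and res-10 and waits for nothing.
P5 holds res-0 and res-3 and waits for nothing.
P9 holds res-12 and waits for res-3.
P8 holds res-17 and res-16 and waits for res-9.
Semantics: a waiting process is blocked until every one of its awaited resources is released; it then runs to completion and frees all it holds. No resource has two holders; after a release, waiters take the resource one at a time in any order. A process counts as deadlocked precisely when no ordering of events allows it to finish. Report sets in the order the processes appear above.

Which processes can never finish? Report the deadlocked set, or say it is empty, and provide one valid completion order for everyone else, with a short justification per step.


The deadlocked set is P6, P7, P1 and P8.
Key observation: the waits loop around P6 -> P8 -> P7 -> P6 with no way out; P1 is caught in further circular waits.
A valid finishing order for the others: P4, P5, P9.
Step-by-step check:
  run P4 (it waits on nothing); releases res-4 and res-10
  run P5 (it waits on nothing); releases res-0 and res-3
  P9 waits on res-3 — all released -> runs and releases res-12


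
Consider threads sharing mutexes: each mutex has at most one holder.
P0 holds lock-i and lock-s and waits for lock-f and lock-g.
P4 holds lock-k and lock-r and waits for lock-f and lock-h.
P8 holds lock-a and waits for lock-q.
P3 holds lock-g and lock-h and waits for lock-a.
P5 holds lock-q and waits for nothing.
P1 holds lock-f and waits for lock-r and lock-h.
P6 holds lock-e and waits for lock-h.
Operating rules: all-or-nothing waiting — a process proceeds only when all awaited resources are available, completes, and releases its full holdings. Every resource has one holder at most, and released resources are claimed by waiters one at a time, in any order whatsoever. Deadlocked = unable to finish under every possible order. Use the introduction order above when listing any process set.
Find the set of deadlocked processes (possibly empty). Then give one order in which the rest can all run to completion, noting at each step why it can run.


Deadlocked: P0, P4 and P1.
Key observation: the cycle P1 -> P4 -> P1 can never break — each member waits on the next; P0 waits into the deadlock from upstream.
The rest can finish in the order P5, P8, P3, P6.
Check, step by step:
  run P5 (it waits on nothing); releases lock-q
  run P8 (all its waits — lock-q — are resolved); releases lock-a
  run P3 (all its waits — lock-a — are resolved); releases lock-g and lock-h
  run P6 (all its waits — lock-h — are resolved); releases lock-e


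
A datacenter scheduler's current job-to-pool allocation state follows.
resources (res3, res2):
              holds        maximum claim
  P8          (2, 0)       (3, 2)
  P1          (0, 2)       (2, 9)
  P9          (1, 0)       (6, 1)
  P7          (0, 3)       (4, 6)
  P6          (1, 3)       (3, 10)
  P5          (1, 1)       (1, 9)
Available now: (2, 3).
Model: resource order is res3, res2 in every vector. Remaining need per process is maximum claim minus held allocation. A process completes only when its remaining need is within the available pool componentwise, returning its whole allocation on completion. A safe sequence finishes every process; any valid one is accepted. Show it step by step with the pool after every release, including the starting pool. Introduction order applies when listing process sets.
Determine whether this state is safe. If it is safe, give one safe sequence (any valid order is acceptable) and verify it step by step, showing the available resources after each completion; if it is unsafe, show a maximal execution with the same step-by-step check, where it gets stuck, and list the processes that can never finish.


The state is UNSAFE.
Key observation: after P8, P7 the pool peaks at (4, 6), and each blocked process is short somewhere: P1 on res2; P9 on res3; P6 on res2; P5 on res2.
A maximal execution: P8, P7 — then nothing else fits. Verifying each step:
  pool = (2, 3)
  run P8 (needs (1, 2), free (2, 3)); after release of (2, 0) the pool is (4, 3)
  run P7 (needs (4, 3), free (4, 3)); after release of (0, 3) the pool is (4, 6)
  P1 still needs (2, 7) but only (4, 6) is free — short on res2
  P9 still needs (5, 1) but only (4, 6) is free — short on res3
  P6 still needs (2, 7) but only (4, 6) is free — short on res2
  P5 still needs (0, 8) but only (4, 6) is free — short on res2
Permanently blocked: P1, P9, P6 and P5.


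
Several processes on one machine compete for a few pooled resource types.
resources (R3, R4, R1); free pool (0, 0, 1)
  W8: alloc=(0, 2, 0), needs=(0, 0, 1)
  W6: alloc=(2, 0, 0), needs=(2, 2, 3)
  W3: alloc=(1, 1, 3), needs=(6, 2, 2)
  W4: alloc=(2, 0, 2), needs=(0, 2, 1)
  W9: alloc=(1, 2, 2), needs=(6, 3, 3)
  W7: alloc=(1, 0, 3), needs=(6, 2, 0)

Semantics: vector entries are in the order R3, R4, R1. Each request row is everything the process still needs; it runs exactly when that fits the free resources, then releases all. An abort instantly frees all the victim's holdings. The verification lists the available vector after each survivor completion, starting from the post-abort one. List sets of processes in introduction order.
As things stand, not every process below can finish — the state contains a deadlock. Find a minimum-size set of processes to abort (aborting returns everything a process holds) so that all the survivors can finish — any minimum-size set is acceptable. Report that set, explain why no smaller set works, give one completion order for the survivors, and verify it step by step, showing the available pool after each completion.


The answer: abort W3 and W7.
Key observation: before aborting W3 and W7, W9 was permanently blocked — no order could ever run it; afterwards it completes at step 4.
Minimality, checking each single-abort alternative: W8 alone leaves W3 blocked (short on R3); W6 alone leaves W3 blocked (short on R3); W3 alone leaves W9 blocked (short on R3); W4 alone leaves W3 blocked (short on R3); W9 alone leaves W3 blocked (short on R3); W7 alone leaves W3 blocked (short on R3).
Survivors finish in the order: W8, W6, W4, W9. Step-by-step check (pool after the aborts first):
  pool = (2, 1, 7)
  W8: need (0, 0, 1) fits (2, 1, 7); releases (0, 2, 0), pool now (2, 3, 7)
  W6: need (2, 2, 3) fits (2, 3, 7); releases (2, 0, 0), pool now (4, 3, 7)
  W4: need (0, 2, 1) fits (4, 3, 7); releases (2, 0, 2), pool now (6, 3, 9)
  W9: need (6, 3, 3) fits (6, 3, 9); releases (1, 2, 2), pool now (7, 5, 11)


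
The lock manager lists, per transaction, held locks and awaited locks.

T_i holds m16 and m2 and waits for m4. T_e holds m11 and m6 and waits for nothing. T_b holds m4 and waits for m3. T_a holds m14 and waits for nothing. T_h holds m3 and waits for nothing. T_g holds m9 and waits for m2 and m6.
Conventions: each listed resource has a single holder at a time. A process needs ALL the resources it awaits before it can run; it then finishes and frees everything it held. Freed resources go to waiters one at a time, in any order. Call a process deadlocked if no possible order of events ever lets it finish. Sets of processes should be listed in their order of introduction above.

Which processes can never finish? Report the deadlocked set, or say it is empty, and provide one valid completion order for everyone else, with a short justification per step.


The deadlocked set is empty.
Key observation: every chain of waits terminates; starting from the processes that wait on nothing, all the rest unlock in turn.
A valid finishing order for the others: T_a, T_h, T_b, T_e, T_i, T_g.
Verifying each step:
  T_a: no waits; runs immediately, freeing m14
  T_h: no waits; runs immediately, freeing m3
  T_b: everything it awaited (m3) is free; runs, freeing m4
  T_e: no waits; runs immediately, freeing m11 and m6
  T_i: everything it awaited (m4) is free; runs, freeing m16 and m2
  T_g: everything it awaited (m2 and m6) is free; runs, freeing m9


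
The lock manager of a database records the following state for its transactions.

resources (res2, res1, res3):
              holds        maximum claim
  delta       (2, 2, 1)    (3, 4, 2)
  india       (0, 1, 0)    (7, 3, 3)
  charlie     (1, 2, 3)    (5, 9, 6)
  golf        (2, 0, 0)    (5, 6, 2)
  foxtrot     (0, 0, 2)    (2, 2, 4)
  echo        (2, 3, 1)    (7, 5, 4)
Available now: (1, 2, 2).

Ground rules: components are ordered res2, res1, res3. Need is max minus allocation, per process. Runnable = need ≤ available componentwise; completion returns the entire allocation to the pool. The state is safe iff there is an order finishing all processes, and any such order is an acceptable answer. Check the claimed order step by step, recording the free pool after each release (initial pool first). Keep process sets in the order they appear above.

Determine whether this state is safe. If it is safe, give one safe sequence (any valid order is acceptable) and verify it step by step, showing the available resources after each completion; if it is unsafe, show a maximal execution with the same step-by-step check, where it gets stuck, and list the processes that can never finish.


The state is UNSAFE.
Key observation: after delta, foxtrot the pool peaks at (3, 4, 5), and each blocked process is short somewhere: india on res2; charlie on res2, res1; golf on res1; echo on res2.
A maximal execution: delta, foxtrot — then nothing else fits. Step-by-step check:
  pool = (1, 2, 2)
  delta needs (1, 2, 1) <= (1, 2, 2) -> finishes; pool += (2, 2, 1) = (3, 4, 3)
  foxtrot needs (2, 2, 2) <= (3, 4, 3) -> finishes; pool += (0, 0, 2) = (3, 4, 5)
  india cannot run: need (7, 2, 3) vs free (3, 4, 5) (insufficient res2)
  charlie cannot run: need (4, 7, 3) vs free (3, 4, 5) (insufficient res2 and res1)
  golf cannot run: need (3, 6, 2) vs free (3, 4, 5) (insufficient res1)
  echo cannot run: need (5, 2, 3) vs free (3, 4, 5) (insufficient res2)
Permanently blocked: india, charlie, golf and echo.


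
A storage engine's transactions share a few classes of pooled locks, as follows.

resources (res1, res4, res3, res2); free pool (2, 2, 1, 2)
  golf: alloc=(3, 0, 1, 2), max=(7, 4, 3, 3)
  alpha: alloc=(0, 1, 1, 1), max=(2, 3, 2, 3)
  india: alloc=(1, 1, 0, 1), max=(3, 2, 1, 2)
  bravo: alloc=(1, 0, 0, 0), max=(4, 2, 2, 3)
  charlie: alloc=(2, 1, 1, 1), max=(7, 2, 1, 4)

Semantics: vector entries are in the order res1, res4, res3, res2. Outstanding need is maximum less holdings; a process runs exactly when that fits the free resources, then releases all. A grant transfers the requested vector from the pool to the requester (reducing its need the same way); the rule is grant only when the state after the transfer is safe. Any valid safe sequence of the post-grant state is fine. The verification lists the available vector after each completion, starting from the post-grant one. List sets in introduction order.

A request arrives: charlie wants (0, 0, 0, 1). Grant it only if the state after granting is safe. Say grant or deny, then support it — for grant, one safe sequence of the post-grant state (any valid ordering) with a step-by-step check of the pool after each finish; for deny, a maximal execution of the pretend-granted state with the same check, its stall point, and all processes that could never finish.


GRANT. The post-grant state is safe; one safe sequence: india, alpha, bravo, golf, charlie.
Key observation: granting shrinks the pool to (2, 2, 1, 1), yet india still fits and the chain goes through.
Verifying the post-grant state step by step:
  pool = (2, 2, 1, 1)
  india: need (2, 1, 1, 1) fits (2, 2, 1, 1); releases (1, 1, 0, 1), pool now (3, 3, 1, 2)
  alpha: need (2, 2, 1, 2) fits (3, 3, 1, 2); releases (0, 1, 1, 1), pool now (3, 4, 2, 3)
  bravo: need (3, 2, 2, 3) fits (3, 4, 2, 3); releases (1, 0, 0, 0), pool now (4, 4, 2, 3)
  golf: need (4, 4, 2, 1) fits (4, 4, 2, 3); releases (3, 0, 1, 2), pool now (7, 4, 3, 5)
  charlie: need (5, 1, 0, 2) fits (7, 4, 3, 5); releases (2, 1, 1, 2), pool now (9, 5, 4, 7)


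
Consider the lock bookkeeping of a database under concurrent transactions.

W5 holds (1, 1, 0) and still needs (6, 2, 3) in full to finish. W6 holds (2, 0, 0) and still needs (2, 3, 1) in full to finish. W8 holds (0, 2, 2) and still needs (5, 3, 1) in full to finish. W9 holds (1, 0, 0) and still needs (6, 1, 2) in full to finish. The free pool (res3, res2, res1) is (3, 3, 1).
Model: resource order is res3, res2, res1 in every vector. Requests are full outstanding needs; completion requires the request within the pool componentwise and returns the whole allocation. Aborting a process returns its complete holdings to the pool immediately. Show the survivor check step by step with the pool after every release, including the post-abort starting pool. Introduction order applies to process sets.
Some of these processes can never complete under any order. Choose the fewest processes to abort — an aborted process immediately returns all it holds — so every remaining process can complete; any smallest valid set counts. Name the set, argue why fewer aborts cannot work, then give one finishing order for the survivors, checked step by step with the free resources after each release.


The answer: abort W9.
Key observation: W5 could never have finished before the abort; with (1, 0, 0) returned by W9, it fits at step 3.
Minimality: the empty abort set fails — the state is deadlocked as it stands.
Survivors finish in the order: W6, W8, W5. Walking it through (pool after the aborts first):
  pool = (4, 3, 1)
  W6: need (2, 3, 1) fits (4, 3, 1); releases (2, 0, 0), pool now (6, 3, 1)
  W8: need (5, 3, 1) fits (6, 3, 1); releases (0, 2, 2), pool now (6, 5, 3)
  W5: need (6, 2, 3) fits (6, 5, 3); releases (1, 1, 0), pool now (7, 6, 3)


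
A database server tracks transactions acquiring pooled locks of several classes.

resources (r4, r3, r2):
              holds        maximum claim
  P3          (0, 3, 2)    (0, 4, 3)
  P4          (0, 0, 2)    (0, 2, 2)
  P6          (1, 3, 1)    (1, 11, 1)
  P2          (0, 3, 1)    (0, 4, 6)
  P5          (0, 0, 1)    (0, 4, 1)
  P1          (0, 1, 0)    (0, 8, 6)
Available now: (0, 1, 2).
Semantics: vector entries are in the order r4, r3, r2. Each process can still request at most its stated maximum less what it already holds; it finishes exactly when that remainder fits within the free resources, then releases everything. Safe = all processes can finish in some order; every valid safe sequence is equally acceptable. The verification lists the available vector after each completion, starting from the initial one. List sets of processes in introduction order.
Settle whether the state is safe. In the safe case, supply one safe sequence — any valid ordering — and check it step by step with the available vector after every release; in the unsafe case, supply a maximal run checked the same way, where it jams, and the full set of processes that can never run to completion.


SAFE — a valid safe sequence is P3, P4, P2, P5, P1, P6.
Key observation: P3 is the earliest step where a requested resource binds exactly: need (0, 1, 1), pool (0, 1, 2) at its turn.
Step-by-step check:
  pool = (0, 1, 2)
  P3: need (0, 1, 1) fits (0, 1, 2); releases (0, 3, 2), pool now (0, 4, 4)
  P4: need (0, 2, 0) fits (0, 4, 4); releases (0, 0, 2), pool now (0, 4, 6)
  P2: need (0, 1, 5) fits (0, 4, 6); releases (0, 3, 1), pool now (0, 7, 7)
  P5: need (0, 4, 0) fits (0, 7, 7); releases (0, 0, 1), pool now (0, 7, 8)
  P1: need (0, 7, 6) fits (0, 7, 8); releases (0, 1, 0), pool now (0, 8, 8)
  P6: need (0, 8, 0) fits (0, 8, 8); releases (1, 3, 1), pool now (1, 11, 9)
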